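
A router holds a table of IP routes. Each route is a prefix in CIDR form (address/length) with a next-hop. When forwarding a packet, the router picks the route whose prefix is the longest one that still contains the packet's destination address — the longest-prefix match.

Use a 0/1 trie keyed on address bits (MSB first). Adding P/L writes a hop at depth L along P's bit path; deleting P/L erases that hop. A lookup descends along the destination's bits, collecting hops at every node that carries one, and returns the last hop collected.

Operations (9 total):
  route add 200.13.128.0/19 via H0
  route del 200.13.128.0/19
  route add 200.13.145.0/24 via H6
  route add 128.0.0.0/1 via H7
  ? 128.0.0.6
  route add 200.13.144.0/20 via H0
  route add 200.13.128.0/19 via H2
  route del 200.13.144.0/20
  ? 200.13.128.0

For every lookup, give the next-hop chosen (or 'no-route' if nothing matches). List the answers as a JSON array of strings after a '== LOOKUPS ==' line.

Process each operation:
  add 200.13.128.0/19 -> H0 at depth 19
  del 200.13.128.0/19 (clear depth 19)
  add 200.13.145.0/24 -> H6 at depth 24
  add 128.0.0.0/1 -> H7 at depth 1
  ? 128.0.0.6  path d0:-→d1:H7  best=H7
  add 200.13.144.0/20 -> H0 at depth 20
  add 200.13.128.0/19 -> H2 at depth 19
  del 200.13.144.0/20 (clear depth 20)
  ? 200.13.128.0  path d0:-→d1:H7→d2:-→d3:-→d4:-→d5:-→d6:-→d7:-→d8:-→d9:-→d10:-→d11:-→d12:-→d13:-→d14:-→d15:-→d16:-→d17:-→d18:-→d19:H2  best=H2

== LOOKUPS ==
["H7","H2"]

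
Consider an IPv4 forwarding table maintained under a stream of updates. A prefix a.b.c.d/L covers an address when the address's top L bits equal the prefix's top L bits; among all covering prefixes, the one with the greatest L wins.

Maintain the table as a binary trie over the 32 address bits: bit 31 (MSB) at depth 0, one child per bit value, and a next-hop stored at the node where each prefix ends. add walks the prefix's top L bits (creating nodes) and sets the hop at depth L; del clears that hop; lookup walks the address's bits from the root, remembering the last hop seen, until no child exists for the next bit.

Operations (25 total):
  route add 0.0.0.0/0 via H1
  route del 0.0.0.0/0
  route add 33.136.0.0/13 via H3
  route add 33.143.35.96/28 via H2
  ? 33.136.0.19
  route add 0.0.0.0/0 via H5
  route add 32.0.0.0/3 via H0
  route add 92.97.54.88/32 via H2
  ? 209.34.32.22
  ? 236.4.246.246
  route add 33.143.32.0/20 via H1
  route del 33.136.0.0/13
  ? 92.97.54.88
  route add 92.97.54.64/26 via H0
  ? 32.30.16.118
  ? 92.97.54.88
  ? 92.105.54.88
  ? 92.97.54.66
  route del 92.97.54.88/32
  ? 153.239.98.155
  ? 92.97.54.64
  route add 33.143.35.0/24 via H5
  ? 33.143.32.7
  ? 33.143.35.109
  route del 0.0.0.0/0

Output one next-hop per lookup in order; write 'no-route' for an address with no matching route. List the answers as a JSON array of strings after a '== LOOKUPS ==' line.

Trace:
  add 0.0.0.0/0 -> H1 at depth 0
  - 0.0.0.0/0 clear@0
  add 33.136.0.0/13 -> H3 at depth 13
  add 33.143.35.96/28 -> H2 at depth 28
  Q 33.136.0.19: descend 0010000110001 ; hops seen [H3] ; pick H3
  add 0.0.0.0/0 -> H5 at depth 0
  add 32.0.0.0/3 -> H0 at depth 3
  add 92.97.54.88/32 -> H2 at depth 32
  Q 209.34.32.22: descend ε ; hops seen [H5] ; pick H5
  Q 236.4.246.246: descend ε ; hops seen [H5] ; pick H5
  add 33.143.32.0/20 -> H1 at depth 20
  - 33.136.0.0/13 clear@13
  Q 92.97.54.88: descend 01011100011000010011011001011000 ; hops seen [H5,H2] ; pick H2
  add 92.97.54.64/26 -> H0 at depth 26
  Q 32.30.16.118: descend 0010000 ; hops seen [H5,H0] ; pick H0
  Q 92.97.54.88: descend 01011100011000010011011001011000 ; hops seen [H5,H0,H2] ; pick H2
  Q 92.105.54.88: descend 010111000110 ; hops seen [H5] ; pick H5
  Q 92.97.54.66: descend 010111000110000100110110010 ; hops seen [H5,H0] ; pick H0
  - 92.97.54.88/32 clear@32
  Q 153.239.98.155: descend ε ; hops seen [H5] ; pick H5
  Q 92.97.54.64: descend 010111000110000100110110010 ; hops seen [H5,H0] ; pick H0
  add 33.143.35.0/24 -> H5 at depth 24
  Q 33.143.32.7: descend 0010000110001111001000 ; hops seen [H5,H0,H1] ; pick H1
  Q 33.143.35.109: descend 0010000110001111001000110110 ; hops seen [H5,H0,H1,H5,H2] ; pick H2
  - 0.0.0.0/0 clear@0

== LOOKUPS ==
["H3","H5","H5","H2","H0","H2","H5","H0","H5","H0","H1","H2"]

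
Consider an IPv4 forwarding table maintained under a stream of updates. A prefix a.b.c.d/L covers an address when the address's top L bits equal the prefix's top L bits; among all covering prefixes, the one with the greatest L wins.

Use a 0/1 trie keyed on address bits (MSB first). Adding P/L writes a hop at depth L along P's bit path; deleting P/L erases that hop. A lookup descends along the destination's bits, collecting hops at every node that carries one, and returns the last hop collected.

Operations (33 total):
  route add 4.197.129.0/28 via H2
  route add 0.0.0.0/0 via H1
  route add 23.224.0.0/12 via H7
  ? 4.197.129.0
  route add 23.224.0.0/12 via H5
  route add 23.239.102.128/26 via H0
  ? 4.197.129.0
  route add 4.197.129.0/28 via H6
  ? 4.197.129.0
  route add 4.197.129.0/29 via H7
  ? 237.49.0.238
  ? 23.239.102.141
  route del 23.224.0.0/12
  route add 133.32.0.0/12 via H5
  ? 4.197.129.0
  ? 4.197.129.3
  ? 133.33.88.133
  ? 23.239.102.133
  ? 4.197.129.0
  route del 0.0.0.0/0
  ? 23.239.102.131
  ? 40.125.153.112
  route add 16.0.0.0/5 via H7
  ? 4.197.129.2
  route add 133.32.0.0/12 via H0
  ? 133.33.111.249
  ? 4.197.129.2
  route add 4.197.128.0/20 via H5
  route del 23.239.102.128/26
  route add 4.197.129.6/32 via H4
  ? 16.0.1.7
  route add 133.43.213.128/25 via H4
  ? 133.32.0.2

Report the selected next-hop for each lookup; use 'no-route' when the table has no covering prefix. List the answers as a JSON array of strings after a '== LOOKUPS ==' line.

Trace:
  add 4.197.129.0/28 -> H2 at depth 28
  add 0.0.0.0/0 -> H1 at depth 0
  add 23.224.0.0/12 -> H7 at depth 12
  ? 4.197.129.0  path d0:H1→d1:-→d2:-→d3:-→d4:-→d5:-→d6:-→d7:-→d8:-→d9:-→d10:-→d11:-→d12:-→d13:-→d14:-→d15:-→d16:-→d17:-→d18:-→d19:-→d20:-→d21:-→d22:-→d23:-→d24:-→d25:-→d26:-→d27:-→d28:H2  best=H2
  add 23.224.0.0/12 -> H5 at depth 12
  add 23.239.102.128/26 -> H0 at depth 26
  ? 4.197.129.0  path d0:H1→d1:-→d2:-→d3:-→d4:-→d5:-→d6:-→d7:-→d8:-→d9:-→d10:-→d11:-→d12:-→d13:-→d14:-→d15:-→d16:-→d17:-→d18:-→d19:-→d20:-→d21:-→d22:-→d23:-→d24:-→d25:-→d26:-→d27:-→d28:H2  best=H2
  add 4.197.129.0/28 -> H6 at depth 28
  ? 4.197.129.0  path d0:H1→d1:-→d2:-→d3:-→d4:-→d5:-→d6:-→d7:-→d8:-→d9:-→d10:-→d11:-→d12:-→d13:-→d14:-→d15:-→d16:-→d17:-→d18:-→d19:-→d20:-→d21:-→d22:-→d23:-→d24:-→d25:-→d26:-→d27:-→d28:H6  best=H6
  add 4.197.129.0/29 -> H7 at depth 29
  ? 237.49.0.238  path d0:H1  best=H1
  ? 23.239.102.141  path d0:H1→d1:-→d2:-→d3:-→d4:-→d5:-→d6:-→d7:-→d8:-→d9:-→d10:-→d11:-→d12:H5→d13:-→d14:-→d15:-→d16:-→d17:-→d18:-→d19:-→d20:-→d21:-→d22:-→d23:-→d24:-→d25:-→d26:H0  best=H0
  - 23.224.0.0/12 clear@12
  add 133.32.0.0/12 -> H5 at depth 12
  ? 4.197.129.0  path d0:H1→d1:-→d2:-→d3:-→d4:-→d5:-→d6:-→d7:-→d8:-→d9:-→d10:-→d11:-→d12:-→d13:-→d14:-→d15:-→d16:-→d17:-→d18:-→d19:-→d20:-→d21:-→d22:-→d23:-→d24:-→d25:-→d26:-→d27:-→d28:H6→d29:H7  best=H7
  ? 4.197.129.3  path d0:H1→d1:-→d2:-→d3:-→d4:-→d5:-→d6:-→d7:-→d8:-→d9:-→d10:-→d11:-→d12:-→d13:-→d14:-→d15:-→d16:-→d17:-→d18:-→d19:-→d20:-→d21:-→d22:-→d23:-→d24:-→d25:-→d26:-→d27:-→d28:H6→d29:H7  best=H7
  ? 133.33.88.133  path d0:H1→d1:-→d2:-→d3:-→d4:-→d5:-→d6:-→d7:-→d8:-→d9:-→d10:-→d11:-→d12:H5  best=H5
  ? 23.239.102.133  path d0:H1→d1:-→d2:-→d3:-→d4:-→d5:-→d6:-→d7:-→d8:-→d9:-→d10:-→d11:-→d12:-→d13:-→d14:-→d15:-→d16:-→d17:-→d18:-→d19:-→d20:-→d21:-→d22:-→d23:-→d24:-→d25:-→d26:H0  best=H0
  ? 4.197.129.0  path d0:H1→d1:-→d2:-→d3:-→d4:-→d5:-→d6:-→d7:-→d8:-→d9:-→d10:-→d11:-→d12:-→d13:-→d14:-→d15:-→d16:-→d17:-→d18:-→d19:-→d20:-→d21:-→d22:-→d23:-→d24:-→d25:-→d26:-→d27:-→d28:H6→d29:H7  best=H7
  - 0.0.0.0/0 clear@0
  ? 23.239.102.131  path d0:-→d1:-→d2:-→d3:-→d4:-→d5:-→d6:-→d7:-→d8:-→d9:-→d10:-→d11:-→d12:-→d13:-→d14:-→d15:-→d16:-→d17:-→d18:-→d19:-→d20:-→d21:-→d22:-→d23:-→d24:-→d25:-→d26:H0  best=H0
  ? 40.125.153.112  path d0:-→d1:-→d2:-  best=no-route
  add 16.0.0.0/5 -> H7 at depth 5
  ? 4.197.129.2  path d0:-→d1:-→d2:-→d3:-→d4:-→d5:-→d6:-→d7:-→d8:-→d9:-→d10:-→d11:-→d12:-→d13:-→d14:-→d15:-→d16:-→d17:-→d18:-→d19:-→d20:-→d21:-→d22:-→d23:-→d24:-→d25:-→d26:-→d27:-→d28:H6→d29:H7  best=H7
  add 133.32.0.0/12 -> H0 at depth 12
  ? 133.33.111.249  path d0:-→d1:-→d2:-→d3:-→d4:-→d5:-→d6:-→d7:-→d8:-→d9:-→d10:-→d11:-→d12:H0  best=H0
  ? 4.197.129.2  path d0:-→d1:-→d2:-→d3:-→d4:-→d5:-→d6:-→d7:-→d8:-→d9:-→d10:-→d11:-→d12:-→d13:-→d14:-→d15:-→d16:-→d17:-→d18:-→d19:-→d20:-→d21:-→d22:-→d23:-→d24:-→d25:-→d26:-→d27:-→d28:H6→d29:H7  best=H7
  add 4.197.128.0/20 -> H5 at depth 20
  - 23.239.102.128/26 clear@26
  add 4.197.129.6/32 -> H4 at depth 32
  ? 16.0.1.7  path d0:-→d1:-→d2:-→d3:-→d4:-→d5:H7  best=H7
  add 133.43.213.128/25 -> H4 at depth 25
  ? 133.32.0.2  path d0:-→d1:-→d2:-→d3:-→d4:-→d5:-→d6:-→d7:-→d8:-→d9:-→d10:-→d11:-→d12:H0  best=H0

== LOOKUPS ==
["H2","H2","H6","H1","H0","H7","H7","H5","H0","H7","H0","no-route","H7","H0","H7","H7","H0"]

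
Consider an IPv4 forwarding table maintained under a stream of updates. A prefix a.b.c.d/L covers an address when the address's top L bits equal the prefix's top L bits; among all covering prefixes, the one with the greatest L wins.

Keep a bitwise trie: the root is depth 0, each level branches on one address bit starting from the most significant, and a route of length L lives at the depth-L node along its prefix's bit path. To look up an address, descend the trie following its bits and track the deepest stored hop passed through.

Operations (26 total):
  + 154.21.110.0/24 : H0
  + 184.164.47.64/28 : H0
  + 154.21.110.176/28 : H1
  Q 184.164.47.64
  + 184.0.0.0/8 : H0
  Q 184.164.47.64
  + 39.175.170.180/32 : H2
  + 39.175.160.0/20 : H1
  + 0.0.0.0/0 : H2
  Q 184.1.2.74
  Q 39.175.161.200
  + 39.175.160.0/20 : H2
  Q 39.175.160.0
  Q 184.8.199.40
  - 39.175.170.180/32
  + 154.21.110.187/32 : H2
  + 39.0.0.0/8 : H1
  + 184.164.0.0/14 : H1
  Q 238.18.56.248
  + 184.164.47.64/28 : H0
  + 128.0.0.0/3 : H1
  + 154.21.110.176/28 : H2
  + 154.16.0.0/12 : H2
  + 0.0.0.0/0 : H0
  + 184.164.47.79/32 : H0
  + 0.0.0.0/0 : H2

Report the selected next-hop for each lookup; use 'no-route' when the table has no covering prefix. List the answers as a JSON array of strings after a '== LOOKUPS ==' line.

Apply in order:
  add 154.21.110.0/24 -> H0 at depth 24
  add 184.164.47.64/28 -> H0 at depth 28
  add 154.21.110.176/28 -> H1 at depth 28
  Q 184.164.47.64: descend 1011100010100100001011110100 ; hops seen [H0] ; pick H0
  add 184.0.0.0/8 -> H0 at depth 8
  Q 184.164.47.64: descend 1011100010100100001011110100 ; hops seen [H0,H0] ; pick H0
  add 39.175.170.180/32 -> H2 at depth 32
  add 39.175.160.0/20 -> H1 at depth 20
  add 0.0.0.0/0 -> H2 at depth 0
  Q 184.1.2.74: descend 10111000 ; hops seen [H2,H0] ; pick H0
  Q 39.175.161.200: descend 00100111101011111010 ; hops seen [H2,H1] ; pick H1
  add 39.175.160.0/20 -> H2 at depth 20
  Q 39.175.160.0: descend 00100111101011111010 ; hops seen [H2,H2] ; pick H2
  Q 184.8.199.40: descend 10111000 ; hops seen [H2,H0] ; pick H0
  del 39.175.170.180/32 (clear depth 32)
  add 154.21.110.187/32 -> H2 at depth 32
  add 39.0.0.0/8 -> H1 at depth 8
  add 184.164.0.0/14 -> H1 at depth 14
  Q 238.18.56.248: descend 1 ; hops seen [H2] ; pick H2
  add 184.164.47.64/28 -> H0 at depth 28
  add 128.0.0.0/3 -> H1 at depth 3
  add 154.21.110.176/28 -> H2 at depth 28
  add 154.16.0.0/12 -> H2 at depth 12
  add 0.0.0.0/0 -> H0 at depth 0
  add 184.164.47.79/32 -> H0 at depth 32
  add 0.0.0.0/0 -> H2 at depth 0

== LOOKUPS ==
["H0","H0","H0","H1","H2","H0","H2"]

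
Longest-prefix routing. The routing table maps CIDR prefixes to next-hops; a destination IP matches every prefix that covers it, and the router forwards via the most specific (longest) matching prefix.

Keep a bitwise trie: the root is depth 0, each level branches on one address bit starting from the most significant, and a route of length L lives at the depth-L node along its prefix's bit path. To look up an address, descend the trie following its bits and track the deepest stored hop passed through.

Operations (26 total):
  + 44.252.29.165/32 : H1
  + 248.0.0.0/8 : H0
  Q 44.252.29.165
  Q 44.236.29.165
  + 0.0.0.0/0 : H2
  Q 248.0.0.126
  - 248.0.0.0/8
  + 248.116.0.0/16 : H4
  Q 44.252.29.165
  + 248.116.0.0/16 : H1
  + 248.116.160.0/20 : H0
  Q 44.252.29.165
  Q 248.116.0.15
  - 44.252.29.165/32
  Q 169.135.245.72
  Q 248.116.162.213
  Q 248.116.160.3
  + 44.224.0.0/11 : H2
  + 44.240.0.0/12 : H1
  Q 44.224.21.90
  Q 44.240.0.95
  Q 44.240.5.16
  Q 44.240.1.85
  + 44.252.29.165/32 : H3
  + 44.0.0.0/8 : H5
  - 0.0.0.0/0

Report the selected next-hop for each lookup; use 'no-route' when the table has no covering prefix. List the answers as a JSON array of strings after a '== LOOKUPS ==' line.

Apply in order:
  add 44.252.29.165/32 -> H1 at depth 32
  add 248.0.0.0/8 -> H0 at depth 8
  Q 44.252.29.165: descend 00101100111111000001110110100101 ; hops seen [H1] ; pick H1
  Q 44.236.29.165: descend 00101100111 ; hops seen [∅] ; pick no-route
  add 0.0.0.0/0 -> H2 at depth 0
  Q 248.0.0.126: descend 11111000 ; hops seen [H2,H0] ; pick H0
  - 248.0.0.0/8 clear@8
  add 248.116.0.0/16 -> H4 at depth 16
  Q 44.252.29.165: descend 00101100111111000001110110100101 ; hops seen [H2,H1] ; pick H1
  add 248.116.0.0/16 -> H1 at depth 16
  add 248.116.160.0/20 -> H0 at depth 20
  Q 44.252.29.165: descend 00101100111111000001110110100101 ; hops seen [H2,H1] ; pick H1
  Q 248.116.0.15: descend 1111100001110100 ; hops seen [H2,H1] ; pick H1
  - 44.252.29.165/32 clear@32
  Q 169.135.245.72: descend 1 ; hops seen [H2] ; pick H2
  Q 248.116.162.213: descend 11111000011101001010 ; hops seen [H2,H1,H0] ; pick H0
  Q 248.116.160.3: descend 11111000011101001010 ; hops seen [H2,H1,H0] ; pick H0
  add 44.224.0.0/11 -> H2 at depth 11
  add 44.240.0.0/12 -> H1 at depth 12
  Q 44.224.21.90: descend 00101100111 ; hops seen [H2,H2] ; pick H2
  Q 44.240.0.95: descend 001011001111 ; hops seen [H2,H2,H1] ; pick H1
  Q 44.240.5.16: descend 001011001111 ; hops seen [H2,H2,H1] ; pick H1
  Q 44.240.1.85: descend 001011001111 ; hops seen [H2,H2,H1] ; pick H1
  add 44.252.29.165/32 -> H3 at depth 32
  add 44.0.0.0/8 -> H5 at depth 8
  - 0.0.0.0/0 clear@0

== LOOKUPS ==
["H1","no-route","H0","H1","H1","H1","H2","H0","H0","H2","H1","H1","H1"]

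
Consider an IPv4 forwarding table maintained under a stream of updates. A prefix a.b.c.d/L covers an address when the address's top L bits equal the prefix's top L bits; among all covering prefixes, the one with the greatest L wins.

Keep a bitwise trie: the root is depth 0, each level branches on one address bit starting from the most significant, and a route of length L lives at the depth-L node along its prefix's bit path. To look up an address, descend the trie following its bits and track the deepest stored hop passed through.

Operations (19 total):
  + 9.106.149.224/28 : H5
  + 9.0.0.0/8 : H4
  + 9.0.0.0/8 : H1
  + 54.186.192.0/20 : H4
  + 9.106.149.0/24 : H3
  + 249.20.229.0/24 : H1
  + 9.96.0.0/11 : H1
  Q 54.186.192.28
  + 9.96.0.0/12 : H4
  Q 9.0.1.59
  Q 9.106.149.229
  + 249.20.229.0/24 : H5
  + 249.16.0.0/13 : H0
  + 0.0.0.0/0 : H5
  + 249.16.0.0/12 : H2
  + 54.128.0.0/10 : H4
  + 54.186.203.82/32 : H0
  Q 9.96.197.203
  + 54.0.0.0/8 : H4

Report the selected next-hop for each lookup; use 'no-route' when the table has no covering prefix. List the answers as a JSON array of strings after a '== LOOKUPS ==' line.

Trace:
  add 9.106.149.224/28 -> H5 at depth 28
  add 9.0.0.0/8 -> H4 at depth 8
  add 9.0.0.0/8 -> H1 at depth 8
  add 54.186.192.0/20 -> H4 at depth 20
  add 9.106.149.0/24 -> H3 at depth 24
  add 249.20.229.0/24 -> H1 at depth 24
  add 9.96.0.0/11 -> H1 at depth 11
  ? 54.186.192.28  path d0:-→d1:-→d2:-→d3:-→d4:-→d5:-→d6:-→d7:-→d8:-→d9:-→d10:-→d11:-→d12:-→d13:-→d14:-→d15:-→d16:-→d17:-→d18:-→d19:-→d20:H4  best=H4
  add 9.96.0.0/12 -> H4 at depth 12
  ? 9.0.1.59  path d0:-→d1:-→d2:-→d3:-→d4:-→d5:-→d6:-→d7:-→d8:H1→d9:-  best=H1
  ? 9.106.149.229  path d0:-→d1:-→d2:-→d3:-→d4:-→d5:-→d6:-→d7:-→d8:H1→d9:-→d10:-→d11:H1→d12:H4→d13:-→d14:-→d15:-→d16:-→d17:-→d18:-→d19:-→d20:-→d21:-→d22:-→d23:-→d24:H3→d25:-→d26:-→d27:-→d28:H5  best=H5
  add 249.20.229.0/24 -> H5 at depth 24
  add 249.16.0.0/13 -> H0 at depth 13
  add 0.0.0.0/0 -> H5 at depth 0
  add 249.16.0.0/12 -> H2 at depth 12
  add 54.128.0.0/10 -> H4 at depth 10
  add 54.186.203.82/32 -> H0 at depth 32
  ? 9.96.197.203  path d0:H5→d1:-→d2:-→d3:-→d4:-→d5:-→d6:-→d7:-→d8:H1→d9:-→d10:-→d11:H1→d12:H4  best=H4
  add 54.0.0.0/8 -> H4 at depth 8

== LOOKUPS ==
["H4","H1","H5","H4"]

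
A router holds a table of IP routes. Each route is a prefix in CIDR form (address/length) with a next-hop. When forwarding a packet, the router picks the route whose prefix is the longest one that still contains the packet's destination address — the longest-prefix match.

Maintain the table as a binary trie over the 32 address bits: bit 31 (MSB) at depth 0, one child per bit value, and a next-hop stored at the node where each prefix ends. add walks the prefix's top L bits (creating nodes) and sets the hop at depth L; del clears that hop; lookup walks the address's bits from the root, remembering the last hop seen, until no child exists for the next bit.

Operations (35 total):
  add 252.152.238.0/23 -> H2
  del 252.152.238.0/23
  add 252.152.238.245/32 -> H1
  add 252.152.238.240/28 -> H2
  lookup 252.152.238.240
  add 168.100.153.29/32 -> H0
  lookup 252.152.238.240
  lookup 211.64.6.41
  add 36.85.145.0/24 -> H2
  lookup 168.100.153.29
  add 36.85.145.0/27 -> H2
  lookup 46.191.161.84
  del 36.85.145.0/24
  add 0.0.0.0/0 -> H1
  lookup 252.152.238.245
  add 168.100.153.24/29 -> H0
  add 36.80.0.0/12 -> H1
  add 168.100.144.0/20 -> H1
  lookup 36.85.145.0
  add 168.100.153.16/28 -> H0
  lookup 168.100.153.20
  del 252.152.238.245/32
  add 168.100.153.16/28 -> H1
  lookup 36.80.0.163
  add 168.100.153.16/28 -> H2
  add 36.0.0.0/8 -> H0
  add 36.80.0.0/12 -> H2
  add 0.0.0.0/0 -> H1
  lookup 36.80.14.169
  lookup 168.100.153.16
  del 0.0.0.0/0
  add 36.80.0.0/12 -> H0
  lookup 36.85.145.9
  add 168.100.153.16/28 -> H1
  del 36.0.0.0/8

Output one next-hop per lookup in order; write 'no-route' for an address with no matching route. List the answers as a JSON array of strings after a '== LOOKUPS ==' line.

Trace:
  + 252.152.238.0/23 (H2) depth=23
  - 252.152.238.0/23 clear@23
  + 252.152.238.245/32 (H1) depth=32
  + 252.152.238.240/28 (H2) depth=28
  lookup 252.152.238.240: bits 11111100100110001110111011110 walk d0:-→d1:-→d2:-→d3:-→d4:-→d5:-→d6:-→d7:-→d8:-→d9:-→d10:-→d11:-→d12:-→d13:-→d14:-→d15:-→d16:-→d17:-→d18:-→d19:-→d20:-→d21:-→d22:-→d23:-→d24:-→d25:-→d26:-→d27:-→d28:H2→d29:- -> H2
  + 168.100.153.29/32 (H0) depth=32
  lookup 252.152.238.240: bits 11111100100110001110111011110 walk d0:-→d1:-→d2:-→d3:-→d4:-→d5:-→d6:-→d7:-→d8:-→d9:-→d10:-→d11:-→d12:-→d13:-→d14:-→d15:-→d16:-→d17:-→d18:-→d19:-→d20:-→d21:-→d22:-→d23:-→d24:-→d25:-→d26:-→d27:-→d28:H2→d29:- -> H2
  lookup 211.64.6.41: bits 11 walk d0:-→d1:-→d2:- -> no-route
  + 36.85.145.0/24 (H2) depth=24
  lookup 168.100.153.29: bits 10101000011001001001100100011101 walk d0:-→d1:-→d2:-→d3:-→d4:-→d5:-→d6:-→d7:-→d8:-→d9:-→d10:-→d11:-→d12:-→d13:-→d14:-→d15:-→d16:-→d17:-→d18:-→d19:-→d20:-→d21:-→d22:-→d23:-→d24:-→d25:-→d26:-→d27:-→d28:-→d29:-→d30:-→d31:-→d32:H0 -> H0
  + 36.85.145.0/27 (H2) depth=27
  lookup 46.191.161.84: bits 0010 walk d0:-→d1:-→d2:-→d3:-→d4:- -> no-route
  - 36.85.145.0/24 clear@24
  + 0.0.0.0/0 (H1) depth=0
  lookup 252.152.238.245: bits 11111100100110001110111011110101 walk d0:H1→d1:-→d2:-→d3:-→d4:-→d5:-→d6:-→d7:-→d8:-→d9:-→d10:-→d11:-→d12:-→d13:-→d14:-→d15:-→d16:-→d17:-→d18:-→d19:-→d20:-→d21:-→d22:-→d23:-→d24:-→d25:-→d26:-→d27:-→d28:H2→d29:-→d30:-→d31:-→d32:H1 -> H1
  + 168.100.153.24/29 (H0) depth=29
  + 36.80.0.0/12 (H1) depth=12
  + 168.100.144.0/20 (H1) depth=20
  lookup 36.85.145.0: bits 001001000101010110010001000 walk d0:H1→d1:-→d2:-→d3:-→d4:-→d5:-→d6:-→d7:-→d8:-→d9:-→d10:-→d11:-→d12:H1→d13:-→d14:-→d15:-→d16:-→d17:-→d18:-→d19:-→d20:-→d21:-→d22:-→d23:-→d24:-→d25:-→d26:-→d27:H2 -> H2
  + 168.100.153.16/28 (H0) depth=28
  lookup 168.100.153.20: bits 1010100001100100100110010001 walk d0:H1→d1:-→d2:-→d3:-→d4:-→d5:-→d6:-→d7:-→d8:-→d9:-→d10:-→d11:-→d12:-→d13:-→d14:-→d15:-→d16:-→d17:-→d18:-→d19:-→d20:H1→d21:-→d22:-→d23:-→d24:-→d25:-→d26:-→d27:-→d28:H0 -> H0
  - 252.152.238.245/32 clear@32
  + 168.100.153.16/28 (H1) depth=28
  lookup 36.80.0.163: bits 0010010001010 walk d0:H1→d1:-→d2:-→d3:-→d4:-→d5:-→d6:-→d7:-→d8:-→d9:-→d10:-→d11:-→d12:H1→d13:- -> H1
  + 168.100.153.16/28 (H2) depth=28
  + 36.0.0.0/8 (H0) depth=8
  + 36.80.0.0/12 (H2) depth=12
  + 0.0.0.0/0 (H1) depth=0
  lookup 36.80.14.169: bits 0010010001010 walk d0:H1→d1:-→d2:-→d3:-→d4:-→d5:-→d6:-→d7:-→d8:H0→d9:-→d10:-→d11:-→d12:H2→d13:- -> H2
  lookup 168.100.153.16: bits 1010100001100100100110010001 walk d0:H1→d1:-→d2:-→d3:-→d4:-→d5:-→d6:-→d7:-→d8:-→d9:-→d10:-→d11:-→d12:-→d13:-→d14:-→d15:-→d16:-→d17:-→d18:-→d19:-→d20:H1→d21:-→d22:-→d23:-→d24:-→d25:-→d26:-→d27:-→d28:H2 -> H2
  - 0.0.0.0/0 clear@0
  + 36.80.0.0/12 (H0) depth=12
  lookup 36.85.145.9: bits 001001000101010110010001000 walk d0:-→d1:-→d2:-→d3:-→d4:-→d5:-→d6:-→d7:-→d8:H0→d9:-→d10:-→d11:-→d12:H0→d13:-→d14:-→d15:-→d16:-→d17:-→d18:-→d19:-→d20:-→d21:-→d22:-→d23:-→d24:-→d25:-→d26:-→d27:H2 -> H2
  + 168.100.153.16/28 (H1) depth=28
  - 36.0.0.0/8 clear@8

== LOOKUPS ==
["H2","H2","no-route","H0","no-route","H1","H2","H0","H1","H2","H2","H2"]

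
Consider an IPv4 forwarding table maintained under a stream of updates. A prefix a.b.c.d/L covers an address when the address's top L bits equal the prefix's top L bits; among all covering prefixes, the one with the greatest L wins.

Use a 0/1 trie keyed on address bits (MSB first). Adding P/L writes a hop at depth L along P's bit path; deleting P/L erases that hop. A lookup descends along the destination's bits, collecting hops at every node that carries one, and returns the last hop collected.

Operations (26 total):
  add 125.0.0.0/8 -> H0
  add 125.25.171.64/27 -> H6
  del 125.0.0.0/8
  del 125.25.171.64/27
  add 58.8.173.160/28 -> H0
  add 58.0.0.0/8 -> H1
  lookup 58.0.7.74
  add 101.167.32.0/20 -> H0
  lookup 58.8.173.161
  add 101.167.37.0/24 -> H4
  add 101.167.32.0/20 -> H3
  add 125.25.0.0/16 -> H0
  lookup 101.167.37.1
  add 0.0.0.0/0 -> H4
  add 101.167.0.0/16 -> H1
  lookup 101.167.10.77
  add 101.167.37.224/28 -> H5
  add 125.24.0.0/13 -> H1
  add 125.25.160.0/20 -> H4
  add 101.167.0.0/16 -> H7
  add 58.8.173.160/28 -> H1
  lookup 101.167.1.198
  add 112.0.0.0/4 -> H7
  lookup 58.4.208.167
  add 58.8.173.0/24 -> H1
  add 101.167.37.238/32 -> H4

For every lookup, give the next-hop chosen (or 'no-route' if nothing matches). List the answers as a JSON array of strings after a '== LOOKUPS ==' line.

Process each operation:
  add 125.0.0.0/8 -> H0 at depth 8
  add 125.25.171.64/27 -> H6 at depth 27
  - 125.0.0.0/8 clear@8
  - 125.25.171.64/27 clear@27
  add 58.8.173.160/28 -> H0 at depth 28
  add 58.0.0.0/8 -> H1 at depth 8
  Q 58.0.7.74: descend 001110100000 ; hops seen [H1] ; pick H1
  add 101.167.32.0/20 -> H0 at depth 20
  Q 58.8.173.161: descend 0011101000001000101011011010 ; hops seen [H1,H0] ; pick H0
  add 101.167.37.0/24 -> H4 at depth 24
  add 101.167.32.0/20 -> H3 at depth 20
  add 125.25.0.0/16 -> H0 at depth 16
  Q 101.167.37.1: descend 011001011010011100100101 ; hops seen [H3,H4] ; pick H4
  add 0.0.0.0/0 -> H4 at depth 0
  add 101.167.0.0/16 -> H1 at depth 16
  Q 101.167.10.77: descend 011001011010011100 ; hops seen [H4,H1] ; pick H1
  add 101.167.37.224/28 -> H5 at depth 28
  add 125.24.0.0/13 -> H1 at depth 13
  add 125.25.160.0/20 -> H4 at depth 20
  add 101.167.0.0/16 -> H7 at depth 16
  add 58.8.173.160/28 -> H1 at depth 28
  Q 101.167.1.198: descend 011001011010011100 ; hops seen [H4,H7] ; pick H7
  add 112.0.0.0/4 -> H7 at depth 4
  Q 58.4.208.167: descend 001110100000 ; hops seen [H4,H1] ; pick H1
  add 58.8.173.0/24 -> H1 at depth 24
  add 101.167.37.238/32 -> H4 at depth 32

== LOOKUPS ==
["H1","H0","H4","H1","H7","H1"]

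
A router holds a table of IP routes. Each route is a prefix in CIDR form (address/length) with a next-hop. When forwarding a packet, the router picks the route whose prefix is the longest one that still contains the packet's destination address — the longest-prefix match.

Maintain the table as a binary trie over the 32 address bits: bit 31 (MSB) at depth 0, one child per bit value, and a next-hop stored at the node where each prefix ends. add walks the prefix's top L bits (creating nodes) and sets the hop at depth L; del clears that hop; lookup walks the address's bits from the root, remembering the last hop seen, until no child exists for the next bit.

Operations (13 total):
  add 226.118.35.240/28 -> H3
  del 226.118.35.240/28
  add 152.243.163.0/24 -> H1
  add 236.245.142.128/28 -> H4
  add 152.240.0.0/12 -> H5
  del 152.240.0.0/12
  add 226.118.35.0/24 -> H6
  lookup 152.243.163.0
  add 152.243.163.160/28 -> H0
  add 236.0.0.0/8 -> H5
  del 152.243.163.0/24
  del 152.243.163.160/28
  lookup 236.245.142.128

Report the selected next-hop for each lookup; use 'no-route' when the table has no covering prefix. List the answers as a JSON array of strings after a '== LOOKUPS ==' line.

Process each operation:
  add 226.118.35.240/28 -> H3 at depth 28
  - 226.118.35.240/28 clear@28
  add 152.243.163.0/24 -> H1 at depth 24
  add 236.245.142.128/28 -> H4 at depth 28
  add 152.240.0.0/12 -> H5 at depth 12
  - 152.240.0.0/12 clear@12
  add 226.118.35.0/24 -> H6 at depth 24
  ? 152.243.163.0  path d0:-→d1:-→d2:-→d3:-→d4:-→d5:-→d6:-→d7:-→d8:-→d9:-→d10:-→d11:-→d12:-→d13:-→d14:-→d15:-→d16:-→d17:-→d18:-→d19:-→d20:-→d21:-→d22:-→d23:-→d24:H1  best=H1
  add 152.243.163.160/28 -> H0 at depth 28
  add 236.0.0.0/8 -> H5 at depth 8
  - 152.243.163.0/24 clear@24
  - 152.243.163.160/28 clear@28
  ? 236.245.142.128  path d0:-→d1:-→d2:-→d3:-→d4:-→d5:-→d6:-→d7:-→d8:H5→d9:-→d10:-→d11:-→d12:-→d13:-→d14:-→d15:-→d16:-→d17:-→d18:-→d19:-→d20:-→d21:-→d22:-→d23:-→d24:-→d25:-→d26:-→d27:-→d28:H4  best=H4

== LOOKUPS ==
["H1","H4"]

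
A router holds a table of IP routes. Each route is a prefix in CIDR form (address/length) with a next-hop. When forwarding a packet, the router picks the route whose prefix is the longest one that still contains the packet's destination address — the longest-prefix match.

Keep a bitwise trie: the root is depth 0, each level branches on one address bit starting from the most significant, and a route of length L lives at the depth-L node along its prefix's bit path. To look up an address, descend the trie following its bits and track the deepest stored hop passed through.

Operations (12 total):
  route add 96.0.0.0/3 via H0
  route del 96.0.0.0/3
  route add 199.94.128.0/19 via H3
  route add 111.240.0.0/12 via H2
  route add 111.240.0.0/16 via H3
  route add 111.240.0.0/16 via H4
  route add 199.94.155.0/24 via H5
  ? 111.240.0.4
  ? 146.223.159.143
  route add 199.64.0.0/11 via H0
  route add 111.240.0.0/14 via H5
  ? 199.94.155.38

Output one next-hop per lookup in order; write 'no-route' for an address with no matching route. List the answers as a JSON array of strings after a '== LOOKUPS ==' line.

Apply in order:
  + 96.0.0.0/3 (H0) depth=3
  - 96.0.0.0/3 clear@3
  + 199.94.128.0/19 (H3) depth=19
  + 111.240.0.0/12 (H2) depth=12
  + 111.240.0.0/16 (H3) depth=16
  + 111.240.0.0/16 (H4) depth=16
  + 199.94.155.0/24 (H5) depth=24
  Q 111.240.0.4: descend 0110111111110000 ; hops seen [H2,H4] ; pick H4
  Q 146.223.159.143: descend 1 ; hops seen [∅] ; pick no-route
  + 199.64.0.0/11 (H0) depth=11
  + 111.240.0.0/14 (H5) depth=14
  Q 199.94.155.38: descend 110001110101111010011011 ; hops seen [H0,H3,H5] ; pick H5

== LOOKUPS ==
["H4","no-route","H5"]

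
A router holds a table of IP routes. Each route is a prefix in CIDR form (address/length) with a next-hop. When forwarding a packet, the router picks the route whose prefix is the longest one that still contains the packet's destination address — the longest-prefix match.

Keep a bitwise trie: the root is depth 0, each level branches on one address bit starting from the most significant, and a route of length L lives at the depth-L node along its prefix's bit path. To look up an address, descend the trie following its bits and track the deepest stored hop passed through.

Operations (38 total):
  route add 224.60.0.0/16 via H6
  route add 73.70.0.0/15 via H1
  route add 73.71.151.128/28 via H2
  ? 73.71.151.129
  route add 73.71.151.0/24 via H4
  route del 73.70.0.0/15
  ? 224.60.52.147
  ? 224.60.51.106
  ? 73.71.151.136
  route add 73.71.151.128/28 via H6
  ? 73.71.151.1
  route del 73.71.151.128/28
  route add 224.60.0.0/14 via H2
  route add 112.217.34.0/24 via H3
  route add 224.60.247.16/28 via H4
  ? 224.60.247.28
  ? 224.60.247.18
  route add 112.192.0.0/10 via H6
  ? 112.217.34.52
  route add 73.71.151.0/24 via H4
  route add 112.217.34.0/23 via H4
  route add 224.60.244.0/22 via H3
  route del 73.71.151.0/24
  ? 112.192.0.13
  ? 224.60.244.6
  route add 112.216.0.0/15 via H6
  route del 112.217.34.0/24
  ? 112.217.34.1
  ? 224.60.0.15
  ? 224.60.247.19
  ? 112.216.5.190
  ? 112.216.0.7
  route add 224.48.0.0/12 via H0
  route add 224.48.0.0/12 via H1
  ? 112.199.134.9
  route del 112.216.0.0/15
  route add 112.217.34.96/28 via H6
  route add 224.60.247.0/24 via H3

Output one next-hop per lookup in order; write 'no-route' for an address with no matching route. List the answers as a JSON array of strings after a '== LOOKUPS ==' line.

Process each operation:
  + 224.60.0.0/16 (H6) depth=16
  + 73.70.0.0/15 (H1) depth=15
  + 73.71.151.128/28 (H2) depth=28
  lookup 73.71.151.129: bits 0100100101000111100101111000 walk d0:-→d1:-→d2:-→d3:-→d4:-→d5:-→d6:-→d7:-→d8:-→d9:-→d10:-→d11:-→d12:-→d13:-→d14:-→d15:H1→d16:-→d17:-→d18:-→d19:-→d20:-→d21:-→d22:-→d23:-→d24:-→d25:-→d26:-→d27:-→d28:H2 -> H2
  + 73.71.151.0/24 (H4) depth=24
  del 73.70.0.0/15 (clear depth 15)
  lookup 224.60.52.147: bits 1110000000111100 walk d0:-→d1:-→d2:-→d3:-→d4:-→d5:-→d6:-→d7:-→d8:-→d9:-→d10:-→d11:-→d12:-→d13:-→d14:-→d15:-→d16:H6 -> H6
  lookup 224.60.51.106: bits 1110000000111100 walk d0:-→d1:-→d2:-→d3:-→d4:-→d5:-→d6:-→d7:-→d8:-→d9:-→d10:-→d11:-→d12:-→d13:-→d14:-→d15:-→d16:H6 -> H6
  lookup 73.71.151.136: bits 0100100101000111100101111000 walk d0:-→d1:-→d2:-→d3:-→d4:-→d5:-→d6:-→d7:-→d8:-→d9:-→d10:-→d11:-→d12:-→d13:-→d14:-→d15:-→d16:-→d17:-→d18:-→d19:-→d20:-→d21:-→d22:-→d23:-→d24:H4→d25:-→d26:-→d27:-→d28:H2 -> H2
  + 73.71.151.128/28 (H6) depth=28
  lookup 73.71.151.1: bits 010010010100011110010111 walk d0:-→d1:-→d2:-→d3:-→d4:-→d5:-→d6:-→d7:-→d8:-→d9:-→d10:-→d11:-→d12:-→d13:-→d14:-→d15:-→d16:-→d17:-→d18:-→d19:-→d20:-→d21:-→d22:-→d23:-→d24:H4 -> H4
  del 73.71.151.128/28 (clear depth 28)
  + 224.60.0.0/14 (H2) depth=14
  + 112.217.34.0/24 (H3) depth=24
  + 224.60.247.16/28 (H4) depth=28
  lookup 224.60.247.28: bits 1110000000111100111101110001 walk d0:-→d1:-→d2:-→d3:-→d4:-→d5:-→d6:-→d7:-→d8:-→d9:-→d10:-→d11:-→d12:-→d13:-→d14:H2→d15:-→d16:H6→d17:-→d18:-→d19:-→d20:-→d21:-→d22:-→d23:-→d24:-→d25:-→d26:-→d27:-→d28:H4 -> H4
  lookup 224.60.247.18: bits 1110000000111100111101110001 walk d0:-→d1:-→d2:-→d3:-→d4:-→d5:-→d6:-→d7:-→d8:-→d9:-→d10:-→d11:-→d12:-→d13:-→d14:H2→d15:-→d16:H6→d17:-→d18:-→d19:-→d20:-→d21:-→d22:-→d23:-→d24:-→d25:-→d26:-→d27:-→d28:H4 -> H4
  + 112.192.0.0/10 (H6) depth=10
  lookup 112.217.34.52: bits 011100001101100100100010 walk d0:-→d1:-→d2:-→d3:-→d4:-→d5:-→d6:-→d7:-→d8:-→d9:-→d10:H6→d11:-→d12:-→d13:-→d14:-→d15:-→d16:-→d17:-→d18:-→d19:-→d20:-→d21:-→d22:-→d23:-→d24:H3 -> H3
  + 73.71.151.0/24 (H4) depth=24
  + 112.217.34.0/23 (H4) depth=23
  + 224.60.244.0/22 (H3) depth=22
  del 73.71.151.0/24 (clear depth 24)
  lookup 112.192.0.13: bits 01110000110 walk d0:-→d1:-→d2:-→d3:-→d4:-→d5:-→d6:-→d7:-→d8:-→d9:-→d10:H6→d11:- -> H6
  lookup 224.60.244.6: bits 1110000000111100111101 walk d0:-→d1:-→d2:-→d3:-→d4:-→d5:-→d6:-→d7:-→d8:-→d9:-→d10:-→d11:-→d12:-→d13:-→d14:H2→d15:-→d16:H6→d17:-→d18:-→d19:-→d20:-→d21:-→d22:H3 -> H3
  + 112.216.0.0/15 (H6) depth=15
  del 112.217.34.0/24 (clear depth 24)
  lookup 112.217.34.1: bits 011100001101100100100010 walk d0:-→d1:-→d2:-→d3:-→d4:-→d5:-→d6:-→d7:-→d8:-→d9:-→d10:H6→d11:-→d12:-→d13:-→d14:-→d15:H6→d16:-→d17:-→d18:-→d19:-→d20:-→d21:-→d22:-→d23:H4→d24:- -> H4
  lookup 224.60.0.15: bits 1110000000111100 walk d0:-→d1:-→d2:-→d3:-→d4:-→d5:-→d6:-→d7:-→d8:-→d9:-→d10:-→d11:-→d12:-→d13:-→d14:H2→d15:-→d16:H6 -> H6
  lookup 224.60.247.19: bits 1110000000111100111101110001 walk d0:-→d1:-→d2:-→d3:-→d4:-→d5:-→d6:-→d7:-→d8:-→d9:-→d10:-→d11:-→d12:-→d13:-→d14:H2→d15:-→d16:H6→d17:-→d18:-→d19:-→d20:-→d21:-→d22:H3→d23:-→d24:-→d25:-→d26:-→d27:-→d28:H4 -> H4
  lookup 112.216.5.190: bits 011100001101100 walk d0:-→d1:-→d2:-→d3:-→d4:-→d5:-→d6:-→d7:-→d8:-→d9:-→d10:H6→d11:-→d12:-→d13:-→d14:-→d15:H6 -> H6
  lookup 112.216.0.7: bits 011100001101100 walk d0:-→d1:-→d2:-→d3:-→d4:-→d5:-→d6:-→d7:-→d8:-→d9:-→d10:H6→d11:-→d12:-→d13:-→d14:-→d15:H6 -> H6
  + 224.48.0.0/12 (H0) depth=12
  + 224.48.0.0/12 (H1) depth=12
  lookup 112.199.134.9: bits 01110000110 walk d0:-→d1:-→d2:-→d3:-→d4:-→d5:-→d6:-→d7:-→d8:-→d9:-→d10:H6→d11:- -> H6
  del 112.216.0.0/15 (clear depth 15)
  + 112.217.34.96/28 (H6) depth=28
  + 224.60.247.0/24 (H3) depth=24

== LOOKUPS ==
["H2","H6","H6","H2","H4","H4","H4","H3","H6","H3","H4","H6","H4","H6","H6","H6"]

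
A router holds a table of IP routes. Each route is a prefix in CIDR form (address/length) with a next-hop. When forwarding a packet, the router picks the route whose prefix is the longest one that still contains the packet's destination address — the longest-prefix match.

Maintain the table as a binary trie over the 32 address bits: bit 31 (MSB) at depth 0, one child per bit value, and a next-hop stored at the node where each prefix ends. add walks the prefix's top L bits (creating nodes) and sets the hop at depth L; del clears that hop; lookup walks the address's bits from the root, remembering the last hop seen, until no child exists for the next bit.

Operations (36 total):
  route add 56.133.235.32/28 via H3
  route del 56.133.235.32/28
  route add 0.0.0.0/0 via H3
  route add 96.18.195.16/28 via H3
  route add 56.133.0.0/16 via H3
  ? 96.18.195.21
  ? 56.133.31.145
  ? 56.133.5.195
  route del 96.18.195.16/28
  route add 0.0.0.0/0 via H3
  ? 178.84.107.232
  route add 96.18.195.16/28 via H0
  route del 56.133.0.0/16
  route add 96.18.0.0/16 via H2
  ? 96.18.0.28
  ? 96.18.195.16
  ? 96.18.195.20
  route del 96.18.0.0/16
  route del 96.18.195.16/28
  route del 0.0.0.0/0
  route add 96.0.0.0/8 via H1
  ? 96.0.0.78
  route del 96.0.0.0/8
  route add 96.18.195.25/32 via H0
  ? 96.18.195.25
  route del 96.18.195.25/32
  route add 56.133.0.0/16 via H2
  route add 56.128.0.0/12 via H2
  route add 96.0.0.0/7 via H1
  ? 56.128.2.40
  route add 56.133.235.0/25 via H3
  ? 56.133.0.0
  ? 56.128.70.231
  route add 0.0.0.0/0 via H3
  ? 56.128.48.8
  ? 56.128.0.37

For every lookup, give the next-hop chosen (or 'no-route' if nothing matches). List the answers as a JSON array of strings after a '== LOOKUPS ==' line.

Process each operation:
  + 56.133.235.32/28 (H3) depth=28
  - 56.133.235.32/28 clear@28
  + 0.0.0.0/0 (H3) depth=0
  + 96.18.195.16/28 (H3) depth=28
  + 56.133.0.0/16 (H3) depth=16
  Q 96.18.195.21: descend 0110000000010010110000110001 ; hops seen [H3,H3] ; pick H3
  Q 56.133.31.145: descend 0011100010000101 ; hops seen [H3,H3] ; pick H3
  Q 56.133.5.195: descend 0011100010000101 ; hops seen [H3,H3] ; pick H3
  - 96.18.195.16/28 clear@28
  + 0.0.0.0/0 (H3) depth=0
  Q 178.84.107.232: descend ε ; hops seen [H3] ; pick H3
  + 96.18.195.16/28 (H0) depth=28
  - 56.133.0.0/16 clear@16
  + 96.18.0.0/16 (H2) depth=16
  Q 96.18.0.28: descend 0110000000010010 ; hops seen [H3,H2] ; pick H2
  Q 96.18.195.16: descend 0110000000010010110000110001 ; hops seen [H3,H2,H0] ; pick H0
  Q 96.18.195.20: descend 0110000000010010110000110001 ; hops seen [H3,H2,H0] ; pick H0
  - 96.18.0.0/16 clear@16
  - 96.18.195.16/28 clear@28
  - 0.0.0.0/0 clear@0
  + 96.0.0.0/8 (H1) depth=8
  Q 96.0.0.78: descend 01100000000 ; hops seen [H1] ; pick H1
  - 96.0.0.0/8 clear@8
  + 96.18.195.25/32 (H0) depth=32
  Q 96.18.195.25: descend 01100000000100101100001100011001 ; hops seen [H0] ; pick H0
  - 96.18.195.25/32 clear@32
  + 56.133.0.0/16 (H2) depth=16
  + 56.128.0.0/12 (H2) depth=12
  + 96.0.0.0/7 (H1) depth=7
  Q 56.128.2.40: descend 0011100010000 ; hops seen [H2] ; pick H2
  + 56.133.235.0/25 (H3) depth=25
  Q 56.133.0.0: descend 0011100010000101 ; hops seen [H2,H2] ; pick H2
  Q 56.128.70.231: descend 0011100010000 ; hops seen [H2] ; pick H2
  + 0.0.0.0/0 (H3) depth=0
  Q 56.128.48.8: descend 0011100010000 ; hops seen [H3,H2] ; pick H2
  Q 56.128.0.37: descend 0011100010000 ; hops seen [H3,H2] ; pick H2

== LOOKUPS ==
["H3","H3","H3","H3","H2","H0","H0","H1","H0","H2","H2","H2","H2","H2"]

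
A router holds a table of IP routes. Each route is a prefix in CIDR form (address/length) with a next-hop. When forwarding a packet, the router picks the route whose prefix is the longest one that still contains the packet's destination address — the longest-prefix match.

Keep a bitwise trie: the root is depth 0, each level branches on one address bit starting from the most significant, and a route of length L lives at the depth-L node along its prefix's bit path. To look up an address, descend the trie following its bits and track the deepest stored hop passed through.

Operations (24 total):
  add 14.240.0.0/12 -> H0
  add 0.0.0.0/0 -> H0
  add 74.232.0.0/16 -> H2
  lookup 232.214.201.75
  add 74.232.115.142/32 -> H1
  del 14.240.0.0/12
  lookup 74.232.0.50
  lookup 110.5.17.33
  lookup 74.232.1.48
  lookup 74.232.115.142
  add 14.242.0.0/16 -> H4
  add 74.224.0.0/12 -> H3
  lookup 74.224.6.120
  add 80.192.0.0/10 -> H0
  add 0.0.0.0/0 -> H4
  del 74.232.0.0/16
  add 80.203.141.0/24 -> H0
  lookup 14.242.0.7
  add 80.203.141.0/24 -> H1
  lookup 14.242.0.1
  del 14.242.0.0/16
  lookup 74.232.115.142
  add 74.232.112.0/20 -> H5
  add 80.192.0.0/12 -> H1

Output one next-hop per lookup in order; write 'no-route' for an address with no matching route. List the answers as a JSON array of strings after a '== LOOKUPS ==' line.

Apply in order:
  + 14.240.0.0/12 (H0) depth=12
  + 0.0.0.0/0 (H0) depth=0
  + 74.232.0.0/16 (H2) depth=16
  Q 232.214.201.75: descend ε ; hops seen [H0] ; pick H0
  + 74.232.115.142/32 (H1) depth=32
  del 14.240.0.0/12 (clear depth 12)
  Q 74.232.0.50: descend 01001010111010000 ; hops seen [H0,H2] ; pick H2
  Q 110.5.17.33: descend 01 ; hops seen [H0] ; pick H0
  Q 74.232.1.48: descend 01001010111010000 ; hops seen [H0,H2] ; pick H2
  Q 74.232.115.142: descend 01001010111010000111001110001110 ; hops seen [H0,H2,H1] ; pick H1
  + 14.242.0.0/16 (H4) depth=16
  + 74.224.0.0/12 (H3) depth=12
  Q 74.224.6.120: descend 010010101110 ; hops seen [H0,H3] ; pick H3
  + 80.192.0.0/10 (H0) depth=10
  + 0.0.0.0/0 (H4) depth=0
  del 74.232.0.0/16 (clear depth 16)
  + 80.203.141.0/24 (H0) depth=24
  Q 14.242.0.7: descend 0000111011110010 ; hops seen [H4,H4] ; pick H4
  + 80.203.141.0/24 (H1) depth=24
  Q 14.242.0.1: descend 0000111011110010 ; hops seen [H4,H4] ; pick H4
  del 14.242.0.0/16 (clear depth 16)
  Q 74.232.115.142: descend 01001010111010000111001110001110 ; hops seen [H4,H3,H1] ; pick H1
  + 74.232.112.0/20 (H5) depth=20
  + 80.192.0.0/12 (H1) depth=12

== LOOKUPS ==
["H0","H2","H0","H2","H1","H3","H4","H4","H1"]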